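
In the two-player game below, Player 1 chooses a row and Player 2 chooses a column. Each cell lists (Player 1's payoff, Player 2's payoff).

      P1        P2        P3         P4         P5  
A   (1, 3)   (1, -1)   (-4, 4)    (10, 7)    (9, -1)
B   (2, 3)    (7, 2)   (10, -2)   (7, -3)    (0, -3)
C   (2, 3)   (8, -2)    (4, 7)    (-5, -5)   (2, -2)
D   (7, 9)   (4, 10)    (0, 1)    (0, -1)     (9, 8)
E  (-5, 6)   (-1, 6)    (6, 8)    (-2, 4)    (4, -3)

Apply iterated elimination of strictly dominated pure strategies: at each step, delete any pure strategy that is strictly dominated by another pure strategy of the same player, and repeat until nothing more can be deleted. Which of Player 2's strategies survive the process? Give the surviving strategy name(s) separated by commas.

P1, P2, P3, P4

Player 2's strategy P5 is strictly dominated by P1 (A: 3>-1, B: 3>-3, C: 3>-2, D: 9>8, E: 6>-3) and is removed.
Row E is eliminated: B beats it against every remaining column (P1: 2>-5, P2: 7>-1, P3: 10>6, P4: 7>-2).
Among the remaining strategies, none is strictly dominated by another pure strategy of the same player, so the elimination stops.
Surviving strategies — Player 1: {A, B, C, D}; Player 2: {P1, P2, P3, P4}.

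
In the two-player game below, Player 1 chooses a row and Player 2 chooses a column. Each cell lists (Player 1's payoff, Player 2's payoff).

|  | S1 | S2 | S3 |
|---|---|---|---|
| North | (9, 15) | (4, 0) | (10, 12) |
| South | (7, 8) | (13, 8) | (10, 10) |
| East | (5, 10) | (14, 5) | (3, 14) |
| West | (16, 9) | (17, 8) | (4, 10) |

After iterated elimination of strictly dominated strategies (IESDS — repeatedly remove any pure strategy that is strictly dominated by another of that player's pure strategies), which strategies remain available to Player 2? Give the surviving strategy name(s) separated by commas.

S1, S3

For Player 1, West strictly dominates East on the remaining columns (S1: 16>5, S2: 17>14, S3: 4>3); eliminate East.
For Player 2, S3 strictly dominates S2 on the remaining rows (North: 12>0, South: 10>8, West: 10>8); eliminate S2.
Among the remaining strategies, none is strictly dominated by another pure strategy of the same player, so the elimination stops.
Surviving strategies — Player 1: {North, South, West}; Player 2: {S1, S3}.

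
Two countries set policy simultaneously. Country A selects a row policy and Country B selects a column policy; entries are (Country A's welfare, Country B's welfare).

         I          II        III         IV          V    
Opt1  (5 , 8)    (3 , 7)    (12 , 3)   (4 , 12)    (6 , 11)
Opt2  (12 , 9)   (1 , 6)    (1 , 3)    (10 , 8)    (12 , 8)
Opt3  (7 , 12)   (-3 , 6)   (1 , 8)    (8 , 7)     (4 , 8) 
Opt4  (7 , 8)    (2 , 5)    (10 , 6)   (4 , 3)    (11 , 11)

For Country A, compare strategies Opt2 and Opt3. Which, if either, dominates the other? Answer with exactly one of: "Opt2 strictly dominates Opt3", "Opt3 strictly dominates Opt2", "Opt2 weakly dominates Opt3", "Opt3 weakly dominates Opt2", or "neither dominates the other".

Compare Opt2 to Opt3 across every action of Country B: I: 12>7, II: 1>-3, III: 1=1, IV: 10>8, V: 12>4.
Opt2 is at least as good everywhere and strictly better somewhere (tied only at III), so Opt2 weakly but not strictly dominates Opt3.

Opt2 weakly dominates Opt3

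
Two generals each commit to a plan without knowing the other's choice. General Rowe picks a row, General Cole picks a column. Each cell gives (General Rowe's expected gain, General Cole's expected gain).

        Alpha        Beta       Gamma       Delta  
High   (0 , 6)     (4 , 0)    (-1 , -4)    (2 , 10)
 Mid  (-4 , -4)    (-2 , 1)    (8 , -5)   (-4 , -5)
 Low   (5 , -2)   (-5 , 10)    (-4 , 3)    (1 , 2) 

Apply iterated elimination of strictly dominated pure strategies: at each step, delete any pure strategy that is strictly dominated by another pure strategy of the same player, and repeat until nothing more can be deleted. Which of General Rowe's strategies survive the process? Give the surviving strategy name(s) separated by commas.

For General Cole, Beta strictly dominates Gamma on the remaining rows (High: 0>-4, Mid: 1>-5, Low: 10>3); eliminate Gamma.
For General Rowe, High strictly dominates Mid on the remaining columns (Alpha: 0>-4, Beta: 4>-2, Delta: 2>-4); eliminate Mid.
For General Cole, Delta strictly dominates Alpha on the remaining rows (High: 10>6, Low: 2>-2); eliminate Alpha.
For General Rowe, High strictly dominates Low on the remaining columns (Beta: 4>-5, Delta: 2>1); eliminate Low.
General Cole's strategy Beta is strictly dominated by Delta (High: 10>0) and is removed.
Among the remaining strategies, none is strictly dominated by another pure strategy of the same player, so the elimination stops.
Surviving strategies — General Rowe: {High}; General Cole: {Delta}.

High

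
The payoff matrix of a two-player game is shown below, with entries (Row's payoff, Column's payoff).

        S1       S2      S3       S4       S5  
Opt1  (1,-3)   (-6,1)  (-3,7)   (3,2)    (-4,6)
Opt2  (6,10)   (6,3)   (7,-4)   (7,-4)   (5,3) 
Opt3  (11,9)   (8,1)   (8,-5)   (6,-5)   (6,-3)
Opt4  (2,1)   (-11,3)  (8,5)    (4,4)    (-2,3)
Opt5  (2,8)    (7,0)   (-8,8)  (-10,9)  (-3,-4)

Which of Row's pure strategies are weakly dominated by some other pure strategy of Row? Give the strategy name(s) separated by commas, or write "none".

Opt1 is weakly dominated by Opt2 (S1: 6>1, S2: 6>-6, S3: 7>-3, S4: 7>3, S5: 5>-4).
Opt2: no other strategy beats it everywhere (Opt1 at S1 (6>1); Opt3 at S4 (7>6); Opt4 at S1 (6>2); Opt5 at S1 (6>2)).
Nothing dominates Opt3: Opt1 at S1 (11>1); Opt2 at S1 (11>6); Opt4 at S1 (11>2); Opt5 at S1 (11>2).
Opt4 is weakly dominated by Opt3 (S1: 11>2, S2: 8>-11, S3: 8=8, S4: 6>4, S5: 6>-2).
Opt3 weakly dominates Opt5 — S1: 11>2, S2: 8>7, S3: 8>-8, S4: 6>-10, S5: 6>-3.

Opt1, Opt4, Opt5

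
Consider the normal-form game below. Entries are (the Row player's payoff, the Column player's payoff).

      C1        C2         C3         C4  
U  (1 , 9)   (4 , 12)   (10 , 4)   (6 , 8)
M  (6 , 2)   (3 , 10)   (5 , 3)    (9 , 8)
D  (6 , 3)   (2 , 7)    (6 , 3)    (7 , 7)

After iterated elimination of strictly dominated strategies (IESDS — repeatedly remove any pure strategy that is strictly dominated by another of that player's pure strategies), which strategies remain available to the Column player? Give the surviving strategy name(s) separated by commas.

The Column player's strategy C1 is strictly dominated by C2 (U: 12>9, M: 10>2, D: 7>3) and is removed.
The Column player's strategy C3 is strictly dominated by C2 (U: 12>4, M: 10>3, D: 7>3) and is removed.
For the Row player, M strictly dominates D on the remaining columns (C2: 3>2, C4: 9>7); eliminate D.
Column C4 is eliminated: C2 beats it against every remaining row (U: 12>8, M: 10>8).
The Row player's strategy M is strictly dominated by U (C2: 4>3) and is removed.
Among the remaining strategies, none is strictly dominated by another pure strategy of the same player, so the elimination stops.
Surviving strategies — the Row player: {U}; the Column player: {C2}.

C2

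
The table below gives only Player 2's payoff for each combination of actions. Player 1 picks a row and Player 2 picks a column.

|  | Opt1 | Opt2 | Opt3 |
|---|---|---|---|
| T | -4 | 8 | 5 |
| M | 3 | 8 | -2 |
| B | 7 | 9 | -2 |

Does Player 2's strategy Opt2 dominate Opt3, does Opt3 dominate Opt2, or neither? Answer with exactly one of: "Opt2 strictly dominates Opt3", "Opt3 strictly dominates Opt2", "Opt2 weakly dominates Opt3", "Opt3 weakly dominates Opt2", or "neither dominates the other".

Opt2 strictly dominates Opt3

Opt2's payoffs vs Opt3's, by Player 1's action — T: 8>5, M: 8>-2, B: 9>-2.
Opt2 gives a strictly higher payoff against each choice by Player 1, so Opt2 strictly dominates Opt3.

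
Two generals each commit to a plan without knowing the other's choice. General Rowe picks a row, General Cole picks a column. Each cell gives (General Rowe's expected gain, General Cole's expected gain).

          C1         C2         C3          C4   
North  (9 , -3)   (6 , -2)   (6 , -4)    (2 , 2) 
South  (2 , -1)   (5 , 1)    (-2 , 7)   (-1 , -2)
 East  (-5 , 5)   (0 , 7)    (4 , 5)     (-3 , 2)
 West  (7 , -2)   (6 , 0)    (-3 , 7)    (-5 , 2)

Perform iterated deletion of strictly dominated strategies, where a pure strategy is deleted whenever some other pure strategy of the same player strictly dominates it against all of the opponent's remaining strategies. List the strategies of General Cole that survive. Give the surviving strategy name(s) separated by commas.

General Rowe's strategy South is strictly dominated by North (C1: 9>2, C2: 6>5, C3: 6>-2, C4: 2>-1) and is removed.
Row East is eliminated: North beats it against every remaining column (C1: 9>-5, C2: 6>0, C3: 6>4, C4: 2>-3).
For General Cole, C2 strictly dominates C1 on the remaining rows (North: -2>-3, West: 0>-2); eliminate C1.
General Cole's strategy C2 is strictly dominated by C4 (North: 2>-2, West: 2>0) and is removed.
For General Rowe, North strictly dominates West on the remaining columns (C3: 6>-3, C4: 2>-5); eliminate West.
Column C3 is eliminated: C4 beats it against every remaining row (North: 2>-4).
Among the remaining strategies, none is strictly dominated by another pure strategy of the same player, so the elimination stops.
Surviving strategies — General Rowe: {North}; General Cole: {C4}.

C4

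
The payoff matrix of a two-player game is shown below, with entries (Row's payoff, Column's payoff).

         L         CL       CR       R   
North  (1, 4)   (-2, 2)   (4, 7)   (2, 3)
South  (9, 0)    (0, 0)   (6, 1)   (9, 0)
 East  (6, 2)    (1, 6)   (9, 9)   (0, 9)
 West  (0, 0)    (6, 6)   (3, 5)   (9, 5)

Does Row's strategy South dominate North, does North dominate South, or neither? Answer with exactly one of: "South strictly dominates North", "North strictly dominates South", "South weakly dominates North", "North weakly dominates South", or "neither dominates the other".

South strictly dominates North

South's payoffs vs North's, by Column's action — L: 9>1, CL: 0>-2, CR: 6>4, R: 9>2.
South gives a strictly higher payoff against each opponent action, so South strictly dominates North.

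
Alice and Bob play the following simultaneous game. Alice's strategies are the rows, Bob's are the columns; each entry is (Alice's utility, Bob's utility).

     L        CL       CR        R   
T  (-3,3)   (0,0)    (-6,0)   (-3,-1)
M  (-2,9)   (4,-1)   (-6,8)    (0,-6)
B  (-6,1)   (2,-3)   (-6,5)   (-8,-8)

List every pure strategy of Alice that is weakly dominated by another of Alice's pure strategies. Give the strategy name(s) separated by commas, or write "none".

T is weakly dominated by M (L: -2>-3, CL: 4>0, CR: -6=-6, R: 0>-3).
M: no other strategy beats it everywhere (T at L (-2>-3); B at L (-2>-6)).
M weakly dominates B — L: -2>-6, CL: 4>2, CR: -6=-6, R: 0>-8.

T, B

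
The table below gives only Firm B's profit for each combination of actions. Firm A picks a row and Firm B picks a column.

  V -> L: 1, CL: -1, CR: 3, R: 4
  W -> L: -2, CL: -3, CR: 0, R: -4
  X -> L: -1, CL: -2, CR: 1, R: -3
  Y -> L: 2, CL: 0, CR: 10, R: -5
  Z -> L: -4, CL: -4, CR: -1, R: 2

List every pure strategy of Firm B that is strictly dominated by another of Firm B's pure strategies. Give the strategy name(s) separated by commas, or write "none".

L: dominated, since CR does at least as well everywhere (V: 3>1, W: 0>-2, X: 1>-1, Y: 10>2, Z: -1>-4).
CL is strictly dominated by CR (V: 3>-1, W: 0>-3, X: 1>-2, Y: 10>0, Z: -1>-4).
CR: no other strategy beats it everywhere (L at V (3>1); CL at V (3>-1); R at W (0>-4)).
R: no other strategy beats it everywhere (L at V (4>1); CL at V (4>-1); CR at V (4>3)).

L, CL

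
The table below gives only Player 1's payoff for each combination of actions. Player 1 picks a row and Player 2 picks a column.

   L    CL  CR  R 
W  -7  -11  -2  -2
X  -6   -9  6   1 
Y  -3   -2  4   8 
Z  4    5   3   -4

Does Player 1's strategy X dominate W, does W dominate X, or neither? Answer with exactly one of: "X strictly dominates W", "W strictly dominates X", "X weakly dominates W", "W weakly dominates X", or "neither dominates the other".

Compare X to W across each choice by Player 2: L: -6>-7, CL: -9>-11, CR: 6>-2, R: 1>-2.
Every comparison favours X, so X strictly dominates W.

X strictly dominates W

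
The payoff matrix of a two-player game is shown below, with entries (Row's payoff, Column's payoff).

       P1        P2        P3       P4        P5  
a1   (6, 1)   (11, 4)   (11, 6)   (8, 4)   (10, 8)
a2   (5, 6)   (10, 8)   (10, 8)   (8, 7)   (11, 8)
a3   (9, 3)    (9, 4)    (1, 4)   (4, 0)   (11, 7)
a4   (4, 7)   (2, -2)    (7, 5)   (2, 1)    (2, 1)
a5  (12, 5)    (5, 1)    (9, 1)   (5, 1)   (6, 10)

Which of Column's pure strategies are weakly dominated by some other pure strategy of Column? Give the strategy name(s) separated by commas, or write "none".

P2, P4

P1: no other strategy beats it everywhere (P2 at a4 (7>-2); P3 at a4 (7>5); P4 at a3 (3>0); P5 at a4 (7>1)).
P2: dominated, since P3 does at least as well everywhere (a1: 6>4, a2: 8=8, a3: 4=4, a4: 5>-2, a5: 1=1).
P3: no other strategy beats it everywhere (P1 at a1 (6>1); P2 at a1 (6>4); P4 at a1 (6>4); P5 at a4 (5>1)).
P4 is weakly dominated by P3 (a1: 6>4, a2: 8>7, a3: 4>0, a4: 5>1, a5: 1=1).
Nothing dominates P5: P1 at a1 (8>1); P2 at a1 (8>4); P3 at a1 (8>6); P4 at a1 (8>4).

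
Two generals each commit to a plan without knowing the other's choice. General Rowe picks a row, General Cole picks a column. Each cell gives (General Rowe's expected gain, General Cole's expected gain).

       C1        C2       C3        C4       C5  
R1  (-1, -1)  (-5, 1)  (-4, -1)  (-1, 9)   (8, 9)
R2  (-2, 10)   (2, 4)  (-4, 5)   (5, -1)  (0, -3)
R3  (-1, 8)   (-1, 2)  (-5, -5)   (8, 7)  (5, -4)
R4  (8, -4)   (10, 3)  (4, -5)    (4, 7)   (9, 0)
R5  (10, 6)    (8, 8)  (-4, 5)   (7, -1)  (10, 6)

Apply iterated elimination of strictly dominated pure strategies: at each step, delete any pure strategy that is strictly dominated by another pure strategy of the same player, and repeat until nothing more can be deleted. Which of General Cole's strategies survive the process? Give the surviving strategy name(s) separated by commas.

For General Rowe, R4 strictly dominates R1 on the remaining columns (C1: 8>-1, C2: 10>-5, C3: 4>-4, C4: 4>-1, C5: 9>8); eliminate R1.
General Cole's strategy C3 is strictly dominated by C1 (R2: 10>5, R3: 8>-5, R4: -4>-5, R5: 6>5) and is removed.
For General Rowe, R5 strictly dominates R2 on the remaining columns (C1: 10>-2, C2: 8>2, C4: 7>5, C5: 10>0); eliminate R2.
For General Cole, C2 strictly dominates C5 on the remaining rows (R3: 2>-4, R4: 3>0, R5: 8>6); eliminate C5.
Among the remaining strategies, none is strictly dominated by another pure strategy of the same player, so the elimination stops.
Surviving strategies — General Rowe: {R3, R4, R5}; General Cole: {C1, C2, C4}.

C1, C2, C4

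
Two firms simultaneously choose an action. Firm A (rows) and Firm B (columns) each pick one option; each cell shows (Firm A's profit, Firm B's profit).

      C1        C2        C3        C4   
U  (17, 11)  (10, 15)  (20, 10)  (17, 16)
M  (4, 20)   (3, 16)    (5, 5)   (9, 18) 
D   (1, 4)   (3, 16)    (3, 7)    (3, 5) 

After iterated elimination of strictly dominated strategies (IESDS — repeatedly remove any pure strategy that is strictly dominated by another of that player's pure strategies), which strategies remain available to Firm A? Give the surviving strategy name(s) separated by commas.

U

For Firm A, U strictly dominates M on the remaining columns (C1: 17>4, C2: 10>3, C3: 20>5, C4: 17>9); eliminate M.
For Firm A, U strictly dominates D on the remaining columns (C1: 17>1, C2: 10>3, C3: 20>3, C4: 17>3); eliminate D.
Column C1 is eliminated: C2 beats it against every remaining row (U: 15>11).
Column C2 is eliminated: C4 beats it against every remaining row (U: 16>15).
Column C3 is eliminated: C4 beats it against every remaining row (U: 16>10).
Among the remaining strategies, none is strictly dominated by another pure strategy of the same player, so the elimination stops.
Surviving strategies — Firm A: {U}; Firm B: {C4}.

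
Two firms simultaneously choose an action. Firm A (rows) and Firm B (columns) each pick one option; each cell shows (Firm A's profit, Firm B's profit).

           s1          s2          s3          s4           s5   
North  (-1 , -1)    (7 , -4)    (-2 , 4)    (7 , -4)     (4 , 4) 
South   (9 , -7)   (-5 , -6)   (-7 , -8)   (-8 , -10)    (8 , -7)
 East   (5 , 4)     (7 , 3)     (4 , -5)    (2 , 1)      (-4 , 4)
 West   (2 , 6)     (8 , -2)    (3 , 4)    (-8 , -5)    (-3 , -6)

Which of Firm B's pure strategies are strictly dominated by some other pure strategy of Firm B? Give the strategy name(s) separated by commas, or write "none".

s4

Nothing dominates s1: s2 at North (-1>-4); s3 at South (-7>-8); s4 at North (-1>-4); s5 at South (-7=-7).
s2: no other strategy beats it everywhere (s1 at South (-6>-7); s3 at South (-6>-8); s4 at North (-4=-4); s5 at South (-6>-7)).
s3: no other strategy beats it everywhere (s1 at North (4>-1); s2 at North (4>-4); s4 at North (4>-4); s5 at North (4=4)).
s1 strictly dominates s4 — North: -1>-4, South: -7>-10, East: 4>1, West: 6>-5.
s5: no other strategy beats it everywhere (s1 at North (4>-1); s2 at North (4>-4); s3 at North (4=4); s4 at North (4>-4)).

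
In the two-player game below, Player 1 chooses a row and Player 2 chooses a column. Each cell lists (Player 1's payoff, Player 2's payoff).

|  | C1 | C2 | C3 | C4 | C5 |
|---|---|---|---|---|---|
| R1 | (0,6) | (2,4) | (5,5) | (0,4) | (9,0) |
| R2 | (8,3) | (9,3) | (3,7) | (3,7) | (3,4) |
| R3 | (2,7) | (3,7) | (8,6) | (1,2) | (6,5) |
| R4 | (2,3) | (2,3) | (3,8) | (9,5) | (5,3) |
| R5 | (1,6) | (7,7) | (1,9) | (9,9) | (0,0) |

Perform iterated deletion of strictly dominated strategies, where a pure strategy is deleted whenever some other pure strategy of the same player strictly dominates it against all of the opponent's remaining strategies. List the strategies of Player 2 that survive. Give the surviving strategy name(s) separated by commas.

C1, C2, C3, C4

Column C5 is eliminated: C3 beats it against every remaining row (R1: 5>0, R2: 7>4, R3: 6>5, R4: 8>3, R5: 9>0).
Row R1 is eliminated: R3 beats it against every remaining column (C1: 2>0, C2: 3>2, C3: 8>5, C4: 1>0).
Among the remaining strategies, none is strictly dominated by another pure strategy of the same player, so the elimination stops.
Surviving strategies — Player 1: {R2, R3, R4, R5}; Player 2: {C1, C2, C3, C4}.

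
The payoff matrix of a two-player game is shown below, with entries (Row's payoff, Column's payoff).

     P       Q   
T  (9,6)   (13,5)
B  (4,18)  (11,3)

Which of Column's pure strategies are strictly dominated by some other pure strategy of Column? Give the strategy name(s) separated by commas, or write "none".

Nothing dominates P: Q at T (6>5).
Q: dominated, since P does at least as well everywhere (T: 6>5, B: 18>3).

Q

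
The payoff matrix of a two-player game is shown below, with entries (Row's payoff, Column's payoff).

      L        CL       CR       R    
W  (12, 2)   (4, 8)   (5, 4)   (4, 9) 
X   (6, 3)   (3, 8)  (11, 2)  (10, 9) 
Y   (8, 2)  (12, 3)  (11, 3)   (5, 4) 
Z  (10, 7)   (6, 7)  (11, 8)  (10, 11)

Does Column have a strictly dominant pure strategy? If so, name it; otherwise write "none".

R

R vs L: W: 9>2, X: 9>3, Y: 4>2, Z: 11>7.
R vs CL: W: 9>8, X: 9>8, Y: 4>3, Z: 11>7.
R vs CR: W: 9>4, X: 9>2, Y: 4>3, Z: 11>8.
R strictly beats every other strategy against every opponent action, so it is strictly dominant.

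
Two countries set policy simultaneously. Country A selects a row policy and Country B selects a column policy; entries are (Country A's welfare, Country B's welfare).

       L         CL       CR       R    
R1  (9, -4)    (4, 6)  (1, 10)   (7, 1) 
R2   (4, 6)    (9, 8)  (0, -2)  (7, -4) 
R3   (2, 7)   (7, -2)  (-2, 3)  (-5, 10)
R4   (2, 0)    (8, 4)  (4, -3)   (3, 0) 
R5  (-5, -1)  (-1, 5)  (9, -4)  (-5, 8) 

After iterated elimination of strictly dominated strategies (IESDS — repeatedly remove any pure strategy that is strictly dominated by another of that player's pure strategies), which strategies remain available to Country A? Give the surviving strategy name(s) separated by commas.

For Country A, R2 strictly dominates R3 on the remaining columns (L: 4>2, CL: 9>7, CR: 0>-2, R: 7>-5); eliminate R3.
Country B's strategy L is strictly dominated by CL (R1: 6>-4, R2: 8>6, R4: 4>0, R5: 5>-1) and is removed.
Among the remaining strategies, none is strictly dominated by another pure strategy of the same player, so the elimination stops.
Surviving strategies — Country A: {R1, R2, R4, R5}; Country B: {CL, CR, R}.

R1, R2, R4, R5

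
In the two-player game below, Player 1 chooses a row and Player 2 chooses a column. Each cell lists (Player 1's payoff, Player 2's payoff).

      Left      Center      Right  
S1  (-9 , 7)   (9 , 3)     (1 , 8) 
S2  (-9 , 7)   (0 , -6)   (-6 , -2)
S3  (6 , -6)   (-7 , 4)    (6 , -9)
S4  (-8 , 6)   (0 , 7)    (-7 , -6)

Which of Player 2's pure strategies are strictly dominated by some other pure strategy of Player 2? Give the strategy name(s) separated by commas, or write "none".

none

Left is not dominated — it holds its own against Center at S1 (7>3); Right at S2 (7>-2).
Center is not dominated — it holds its own against Left at S3 (4>-6); Right at S3 (4>-9).
Nothing dominates Right: Left at S1 (8>7); Center at S1 (8>3).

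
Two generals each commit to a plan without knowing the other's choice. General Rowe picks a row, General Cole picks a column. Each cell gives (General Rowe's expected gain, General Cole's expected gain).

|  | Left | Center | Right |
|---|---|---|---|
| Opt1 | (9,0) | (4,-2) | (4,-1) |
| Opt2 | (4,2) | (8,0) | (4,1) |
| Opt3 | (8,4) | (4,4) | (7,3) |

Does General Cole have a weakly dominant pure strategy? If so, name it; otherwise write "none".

Left vs Center: Opt1: 0>-2, Opt2: 2>0, Opt3: 4=4.
Left vs Right: Opt1: 0>-1, Opt2: 2>1, Opt3: 4>3.
Left is at least as good as every other strategy against every opponent action, so it is weakly dominant.

Left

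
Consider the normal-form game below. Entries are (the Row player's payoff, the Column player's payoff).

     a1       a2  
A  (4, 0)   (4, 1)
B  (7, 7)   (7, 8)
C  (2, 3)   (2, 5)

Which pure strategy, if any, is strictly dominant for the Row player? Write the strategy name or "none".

B

B vs A: a1: 7>4, a2: 7>4.
B vs C: a1: 7>2, a2: 7>2.
B strictly beats every other strategy against every opponent action, so it is strictly dominant.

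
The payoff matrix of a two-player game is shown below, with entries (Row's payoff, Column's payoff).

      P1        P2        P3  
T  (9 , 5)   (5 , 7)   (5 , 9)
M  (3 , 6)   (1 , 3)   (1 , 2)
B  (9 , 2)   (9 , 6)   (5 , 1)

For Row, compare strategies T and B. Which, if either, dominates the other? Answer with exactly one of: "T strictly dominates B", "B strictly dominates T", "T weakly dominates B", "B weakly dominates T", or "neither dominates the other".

Compare T to B across each choice by Column: P1: 9=9, P2: 5<9, P3: 5=5.
B is at least as good everywhere and strictly better somewhere (tied at P1, P3), so B weakly dominates T.

B weakly dominates T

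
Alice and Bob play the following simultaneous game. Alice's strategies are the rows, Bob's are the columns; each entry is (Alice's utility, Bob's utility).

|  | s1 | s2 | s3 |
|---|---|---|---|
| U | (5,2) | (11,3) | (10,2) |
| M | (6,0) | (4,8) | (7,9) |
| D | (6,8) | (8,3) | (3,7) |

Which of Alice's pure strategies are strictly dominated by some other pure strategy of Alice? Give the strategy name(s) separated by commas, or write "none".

none

Nothing dominates U: M at s2 (11>4); D at s2 (11>8).
M: no other strategy beats it everywhere (U at s1 (6>5); D at s1 (6=6)).
Nothing dominates D: U at s1 (6>5); M at s1 (6=6).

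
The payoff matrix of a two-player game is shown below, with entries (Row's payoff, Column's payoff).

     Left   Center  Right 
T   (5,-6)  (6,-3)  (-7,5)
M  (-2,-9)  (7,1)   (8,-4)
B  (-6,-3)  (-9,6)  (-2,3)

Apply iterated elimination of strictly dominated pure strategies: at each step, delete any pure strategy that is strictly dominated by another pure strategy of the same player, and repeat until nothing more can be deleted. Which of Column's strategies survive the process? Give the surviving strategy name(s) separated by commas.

For Row, M strictly dominates B on the remaining columns (Left: -2>-6, Center: 7>-9, Right: 8>-2); eliminate B.
Column Left is eliminated: Center beats it against every remaining row (T: -3>-6, M: 1>-9).
Row's strategy T is strictly dominated by M (Center: 7>6, Right: 8>-7) and is removed.
For Column, Center strictly dominates Right on the remaining rows (M: 1>-4); eliminate Right.
Among the remaining strategies, none is strictly dominated by another pure strategy of the same player, so the elimination stops.
Surviving strategies — Row: {M}; Column: {Center}.

Center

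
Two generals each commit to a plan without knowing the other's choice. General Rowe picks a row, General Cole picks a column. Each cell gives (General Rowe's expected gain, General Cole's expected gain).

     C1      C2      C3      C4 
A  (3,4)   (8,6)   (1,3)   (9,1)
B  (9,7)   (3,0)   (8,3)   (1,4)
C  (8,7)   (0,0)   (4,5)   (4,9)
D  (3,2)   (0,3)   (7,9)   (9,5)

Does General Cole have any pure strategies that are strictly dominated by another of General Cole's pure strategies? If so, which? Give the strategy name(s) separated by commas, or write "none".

Nothing dominates C1: C2 at B (7>0); C3 at A (4>3); C4 at A (4>1).
C2 is not dominated — it holds its own against C1 at A (6>4); C3 at A (6>3); C4 at A (6>1).
Nothing dominates C3: C1 at D (9>2); C2 at B (3>0); C4 at A (3>1).
C4: no other strategy beats it everywhere (C1 at C (9>7); C2 at B (4>0); C3 at B (4>3)).

none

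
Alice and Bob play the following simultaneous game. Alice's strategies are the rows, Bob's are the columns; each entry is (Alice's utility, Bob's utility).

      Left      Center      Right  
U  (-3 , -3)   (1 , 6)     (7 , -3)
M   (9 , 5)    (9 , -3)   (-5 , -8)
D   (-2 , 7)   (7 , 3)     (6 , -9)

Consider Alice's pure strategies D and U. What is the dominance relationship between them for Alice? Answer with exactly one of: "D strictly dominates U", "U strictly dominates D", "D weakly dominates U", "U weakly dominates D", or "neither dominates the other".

Compare D to U across each opponent action: Left: -2>-3, Center: 7>1, Right: 6<7.
D does better at Left, Center but worse at Right; neither strategy dominates the other.

neither dominates the other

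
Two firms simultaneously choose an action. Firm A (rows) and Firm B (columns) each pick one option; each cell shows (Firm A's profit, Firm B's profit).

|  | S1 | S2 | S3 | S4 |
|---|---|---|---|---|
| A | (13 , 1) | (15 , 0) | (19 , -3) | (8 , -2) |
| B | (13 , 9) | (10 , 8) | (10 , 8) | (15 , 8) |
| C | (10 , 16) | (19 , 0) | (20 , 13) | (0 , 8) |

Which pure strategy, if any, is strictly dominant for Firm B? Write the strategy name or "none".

S1

S1 vs S2: A: 1>0, B: 9>8, C: 16>0.
S1 vs S3: A: 1>-3, B: 9>8, C: 16>13.
S1 vs S4: A: 1>-2, B: 9>8, C: 16>8.
S1 strictly beats every other strategy against every opponent action, so it is strictly dominant.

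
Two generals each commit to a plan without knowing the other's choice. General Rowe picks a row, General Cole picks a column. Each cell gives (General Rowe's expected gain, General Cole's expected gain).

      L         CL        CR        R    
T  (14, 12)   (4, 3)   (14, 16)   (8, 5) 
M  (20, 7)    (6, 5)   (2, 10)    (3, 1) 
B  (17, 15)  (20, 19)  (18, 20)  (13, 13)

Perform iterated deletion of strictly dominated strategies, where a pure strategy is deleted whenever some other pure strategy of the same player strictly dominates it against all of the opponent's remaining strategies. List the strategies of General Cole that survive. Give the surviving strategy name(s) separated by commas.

Row T is eliminated: B beats it against every remaining column (L: 17>14, CL: 20>4, CR: 18>14, R: 13>8).
Column L is eliminated: CR beats it against every remaining row (M: 10>7, B: 20>15).
Row M is eliminated: B beats it against every remaining column (CL: 20>6, CR: 18>2, R: 13>3).
For General Cole, CR strictly dominates CL on the remaining rows (B: 20>19); eliminate CL.
Column R is eliminated: CR beats it against every remaining row (B: 20>13).
Among the remaining strategies, none is strictly dominated by another pure strategy of the same player, so the elimination stops.
Surviving strategies — General Rowe: {B}; General Cole: {CR}.

CR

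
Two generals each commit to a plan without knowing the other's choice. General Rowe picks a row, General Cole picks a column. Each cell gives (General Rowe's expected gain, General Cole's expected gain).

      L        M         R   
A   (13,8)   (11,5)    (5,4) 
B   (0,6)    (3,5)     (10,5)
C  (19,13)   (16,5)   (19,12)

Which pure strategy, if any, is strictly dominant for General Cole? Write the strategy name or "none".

L vs M: A: 8>5, B: 6>5, C: 13>5.
L vs R: A: 8>4, B: 6>5, C: 13>12.
L strictly beats every other strategy against every opponent action, so it is strictly dominant.

L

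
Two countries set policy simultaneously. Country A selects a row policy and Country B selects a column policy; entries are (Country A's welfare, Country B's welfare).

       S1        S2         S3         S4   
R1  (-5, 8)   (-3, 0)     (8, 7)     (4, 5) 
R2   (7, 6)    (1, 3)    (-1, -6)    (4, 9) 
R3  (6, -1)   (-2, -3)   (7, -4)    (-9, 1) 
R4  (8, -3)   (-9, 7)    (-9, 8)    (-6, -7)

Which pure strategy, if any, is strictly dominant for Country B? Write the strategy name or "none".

none

S1 fails to dominate S2 at R4 (-3<7).
S2 fails to dominate S1 at R1 (0<8).
S3 fails to dominate S1 at R1 (7<8).
S4 fails to dominate S1 at R1 (5<8).
No single strategy dominates all the others.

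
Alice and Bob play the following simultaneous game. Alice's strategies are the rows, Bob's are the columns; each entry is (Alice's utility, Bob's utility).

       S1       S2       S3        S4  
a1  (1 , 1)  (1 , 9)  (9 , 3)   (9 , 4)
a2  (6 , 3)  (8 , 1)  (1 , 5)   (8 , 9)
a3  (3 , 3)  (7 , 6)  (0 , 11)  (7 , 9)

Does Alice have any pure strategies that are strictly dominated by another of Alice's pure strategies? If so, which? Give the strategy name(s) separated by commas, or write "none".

a3

a1: no other strategy beats it everywhere (a2 at S3 (9>1); a3 at S3 (9>0)).
a2: no other strategy beats it everywhere (a1 at S1 (6>1); a3 at S1 (6>3)).
a2 strictly dominates a3 — S1: 6>3, S2: 8>7, S3: 1>0, S4: 8>7.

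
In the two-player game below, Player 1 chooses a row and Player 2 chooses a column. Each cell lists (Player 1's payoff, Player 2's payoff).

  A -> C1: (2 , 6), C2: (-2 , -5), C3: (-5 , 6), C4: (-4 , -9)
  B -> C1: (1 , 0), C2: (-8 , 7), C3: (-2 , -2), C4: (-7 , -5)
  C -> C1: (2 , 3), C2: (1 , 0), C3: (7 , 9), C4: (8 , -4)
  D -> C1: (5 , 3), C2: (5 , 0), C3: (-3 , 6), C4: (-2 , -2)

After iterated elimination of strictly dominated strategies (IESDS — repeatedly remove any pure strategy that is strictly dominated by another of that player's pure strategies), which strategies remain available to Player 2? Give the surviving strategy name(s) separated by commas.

Row A is eliminated: D beats it against every remaining column (C1: 5>2, C2: 5>-2, C3: -3>-5, C4: -2>-4).
Row B is eliminated: C beats it against every remaining column (C1: 2>1, C2: 1>-8, C3: 7>-2, C4: 8>-7).
Player 2's strategy C1 is strictly dominated by C3 (C: 9>3, D: 6>3) and is removed.
Player 2's strategy C2 is strictly dominated by C3 (C: 9>0, D: 6>0) and is removed.
Player 1's strategy D is strictly dominated by C (C3: 7>-3, C4: 8>-2) and is removed.
For Player 2, C3 strictly dominates C4 on the remaining rows (C: 9>-4); eliminate C4.
Among the remaining strategies, none is strictly dominated by another pure strategy of the same player, so the elimination stops.
Surviving strategies — Player 1: {C}; Player 2: {C3}.

C3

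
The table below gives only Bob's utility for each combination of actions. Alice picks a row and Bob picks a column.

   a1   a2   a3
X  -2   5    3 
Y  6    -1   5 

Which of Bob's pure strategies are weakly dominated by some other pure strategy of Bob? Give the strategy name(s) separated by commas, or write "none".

a1 is not dominated — it holds its own against a2 at Y (6>-1); a3 at Y (6>5).
a2: no other strategy beats it everywhere (a1 at X (5>-2); a3 at X (5>3)).
a3 is not dominated — it holds its own against a1 at X (3>-2); a2 at Y (5>-1).

none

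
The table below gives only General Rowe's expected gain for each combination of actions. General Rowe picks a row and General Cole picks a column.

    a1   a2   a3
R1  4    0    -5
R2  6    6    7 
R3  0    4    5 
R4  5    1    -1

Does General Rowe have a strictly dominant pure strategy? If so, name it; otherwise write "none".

R2

R2 vs R1: a1: 6>4, a2: 6>0, a3: 7>-5.
R2 vs R3: a1: 6>0, a2: 6>4, a3: 7>5.
R2 vs R4: a1: 6>5, a2: 6>1, a3: 7>-1.
R2 strictly beats every other strategy against every opponent action, so it is strictly dominant.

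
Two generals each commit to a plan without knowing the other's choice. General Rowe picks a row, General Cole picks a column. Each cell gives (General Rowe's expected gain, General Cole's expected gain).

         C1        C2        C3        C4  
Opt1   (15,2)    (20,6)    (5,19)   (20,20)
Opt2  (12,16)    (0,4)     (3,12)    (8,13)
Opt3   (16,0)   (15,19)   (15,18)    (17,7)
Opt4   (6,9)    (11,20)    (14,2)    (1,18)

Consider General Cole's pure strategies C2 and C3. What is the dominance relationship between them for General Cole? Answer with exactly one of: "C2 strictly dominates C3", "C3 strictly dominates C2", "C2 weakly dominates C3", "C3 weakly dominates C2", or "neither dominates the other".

neither dominates the other

C2's payoffs vs C3's, by General Rowe's action — Opt1: 6<19, Opt2: 4<12, Opt3: 19>18, Opt4: 20>2.
C2 does better at Opt3, Opt4 but worse at Opt1, Opt2; neither strategy dominates the other.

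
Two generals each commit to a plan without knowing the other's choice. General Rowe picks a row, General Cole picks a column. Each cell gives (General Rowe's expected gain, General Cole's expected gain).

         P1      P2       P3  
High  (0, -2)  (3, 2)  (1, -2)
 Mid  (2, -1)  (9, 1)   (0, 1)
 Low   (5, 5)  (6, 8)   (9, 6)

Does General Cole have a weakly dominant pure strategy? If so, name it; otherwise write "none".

P2

P2 vs P1: High: 2>-2, Mid: 1>-1, Low: 8>5.
P2 vs P3: High: 2>-2, Mid: 1=1, Low: 8>6.
P2 is at least as good as every other strategy against every opponent action, so it is weakly dominant.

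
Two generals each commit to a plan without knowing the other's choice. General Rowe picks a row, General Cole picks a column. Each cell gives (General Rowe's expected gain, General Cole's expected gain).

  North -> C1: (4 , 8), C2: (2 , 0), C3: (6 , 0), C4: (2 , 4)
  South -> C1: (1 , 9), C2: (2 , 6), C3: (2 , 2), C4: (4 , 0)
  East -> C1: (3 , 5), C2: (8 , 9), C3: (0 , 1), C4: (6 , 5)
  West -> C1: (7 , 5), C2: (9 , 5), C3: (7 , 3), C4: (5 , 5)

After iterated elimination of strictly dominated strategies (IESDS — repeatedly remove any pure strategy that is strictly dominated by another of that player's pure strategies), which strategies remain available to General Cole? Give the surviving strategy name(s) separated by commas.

C1, C2, C4

Row North is eliminated: West beats it against every remaining column (C1: 7>4, C2: 9>2, C3: 7>6, C4: 5>2).
For General Rowe, West strictly dominates South on the remaining columns (C1: 7>1, C2: 9>2, C3: 7>2, C4: 5>4); eliminate South.
For General Cole, C1 strictly dominates C3 on the remaining rows (East: 5>1, West: 5>3); eliminate C3.
Among the remaining strategies, none is strictly dominated by another pure strategy of the same player, so the elimination stops.
Surviving strategies — General Rowe: {East, West}; General Cole: {C1, C2, C4}.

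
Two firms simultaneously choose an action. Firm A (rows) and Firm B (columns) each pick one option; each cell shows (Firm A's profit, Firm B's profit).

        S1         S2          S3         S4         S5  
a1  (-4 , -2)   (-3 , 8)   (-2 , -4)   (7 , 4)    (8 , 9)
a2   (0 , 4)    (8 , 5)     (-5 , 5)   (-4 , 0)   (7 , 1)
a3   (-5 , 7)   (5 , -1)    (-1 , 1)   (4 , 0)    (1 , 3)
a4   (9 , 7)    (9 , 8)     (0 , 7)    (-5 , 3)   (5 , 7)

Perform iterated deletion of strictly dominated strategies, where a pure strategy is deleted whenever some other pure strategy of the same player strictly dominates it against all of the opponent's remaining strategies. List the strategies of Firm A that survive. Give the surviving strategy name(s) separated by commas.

a1, a2, a4

Firm B's strategy S4 is strictly dominated by S5 (a1: 9>4, a2: 1>0, a3: 3>0, a4: 7>3) and is removed.
For Firm A, a4 strictly dominates a3 on the remaining columns (S1: 9>-5, S2: 9>5, S3: 0>-1, S5: 5>1); eliminate a3.
For Firm B, S2 strictly dominates S1 on the remaining rows (a1: 8>-2, a2: 5>4, a4: 8>7); eliminate S1.
Among the remaining strategies, none is strictly dominated by another pure strategy of the same player, so the elimination stops.
Surviving strategies — Firm A: {a1, a2, a4}; Firm B: {S2, S3, S5}.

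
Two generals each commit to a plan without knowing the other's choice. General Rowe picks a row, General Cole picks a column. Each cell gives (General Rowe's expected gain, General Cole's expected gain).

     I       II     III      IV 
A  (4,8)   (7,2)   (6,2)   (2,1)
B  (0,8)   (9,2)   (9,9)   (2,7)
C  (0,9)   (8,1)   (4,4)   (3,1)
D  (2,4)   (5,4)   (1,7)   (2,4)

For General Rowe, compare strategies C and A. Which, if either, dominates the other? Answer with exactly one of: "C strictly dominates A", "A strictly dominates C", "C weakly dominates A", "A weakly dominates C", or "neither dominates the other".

C's payoffs vs A's, by General Cole's action — I: 0<4, II: 8>7, III: 4<6, IV: 3>2.
C does better at II, IV but worse at I, III; neither strategy dominates the other.

neither dominates the other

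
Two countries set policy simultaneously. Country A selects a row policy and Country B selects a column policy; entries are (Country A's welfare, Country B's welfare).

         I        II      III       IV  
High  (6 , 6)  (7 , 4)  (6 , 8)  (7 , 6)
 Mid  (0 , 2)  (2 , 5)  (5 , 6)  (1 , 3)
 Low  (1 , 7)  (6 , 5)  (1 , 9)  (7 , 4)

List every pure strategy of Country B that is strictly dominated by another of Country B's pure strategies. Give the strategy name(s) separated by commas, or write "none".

I, II, IV

I is strictly dominated by III (High: 8>6, Mid: 6>2, Low: 9>7).
II: dominated, since III does at least as well everywhere (High: 8>4, Mid: 6>5, Low: 9>5).
III: no other strategy beats it everywhere (I at High (8>6); II at High (8>4); IV at High (8>6)).
IV: dominated, since III does at least as well everywhere (High: 8>6, Mid: 6>3, Low: 9>4).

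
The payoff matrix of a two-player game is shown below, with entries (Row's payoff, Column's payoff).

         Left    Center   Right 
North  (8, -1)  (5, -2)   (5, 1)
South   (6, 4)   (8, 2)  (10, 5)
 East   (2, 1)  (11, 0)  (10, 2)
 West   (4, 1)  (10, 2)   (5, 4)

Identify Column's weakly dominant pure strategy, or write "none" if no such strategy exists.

Right

Right vs Left: North: 1>-1, South: 5>4, East: 2>1, West: 4>1.
Right vs Center: North: 1>-2, South: 5>2, East: 2>0, West: 4>2.
Right is at least as good as every other strategy against every opponent action, so it is weakly dominant.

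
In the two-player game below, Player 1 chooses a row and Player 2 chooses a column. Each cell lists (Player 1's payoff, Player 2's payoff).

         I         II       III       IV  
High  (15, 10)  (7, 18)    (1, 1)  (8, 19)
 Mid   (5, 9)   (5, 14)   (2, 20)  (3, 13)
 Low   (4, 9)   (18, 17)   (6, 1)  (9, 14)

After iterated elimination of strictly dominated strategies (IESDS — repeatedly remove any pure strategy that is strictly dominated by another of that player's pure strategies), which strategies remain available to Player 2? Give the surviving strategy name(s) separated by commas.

II

Column I is eliminated: II beats it against every remaining row (High: 18>10, Mid: 14>9, Low: 17>9).
For Player 1, Low strictly dominates High on the remaining columns (II: 18>7, III: 6>1, IV: 9>8); eliminate High.
Row Mid is eliminated: Low beats it against every remaining column (II: 18>5, III: 6>2, IV: 9>3).
Column III is eliminated: II beats it against every remaining row (Low: 17>1).
Column IV is eliminated: II beats it against every remaining row (Low: 17>14).
Among the remaining strategies, none is strictly dominated by another pure strategy of the same player, so the elimination stops.
Surviving strategies — Player 1: {Low}; Player 2: {II}.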